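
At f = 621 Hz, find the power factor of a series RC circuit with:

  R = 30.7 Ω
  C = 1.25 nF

Step 1 — Angular frequency: ω = 2π·f = 2π·621 = 3902 rad/s.
Step 2 — Component impedances:
  R: Z = R = 30.7 Ω
  C: Z = 1/(jωC) = -j/(ω·C) = 0 - j2.05e+05 Ω
Step 3 — Series combination: Z_total = R + C = 30.7 - j2.05e+05 Ω = 2.05e+05∠-90.0° Ω.
Step 4 — Power factor: PF = cos(φ) = Re(Z)/|Z| = 30.7/2.0503e+05 = 0.0001497.
Step 5 — Type: Im(Z) = -2.05e+05 ⇒ leading (phase φ = -90.0°).

PF = 0.0001497 (leading, φ = -90.0°)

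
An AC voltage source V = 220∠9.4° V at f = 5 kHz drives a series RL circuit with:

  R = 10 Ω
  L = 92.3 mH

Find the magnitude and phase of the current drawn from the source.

Step 1 — Angular frequency: ω = 2π·f = 2π·5000 = 3.142e+04 rad/s.
Step 2 — Component impedances:
  R: Z = R = 10 Ω
  L: Z = jωL = j·3.142e+04·0.0923 = 0 + j2900 Ω
Step 3 — Series combination: Z_total = R + L = 10 + j2900 Ω = 2900∠89.8° Ω.
Step 4 — Source phasor: V = 220∠9.4° V = 217 + j35.93 V.
Step 5 — Ohm's law: I = V / Z_total = (217 + j35.93) / (10 + j2900) = 0.01265 - j0.07481 A.
Step 6 — Convert to polar: |I| = 0.07587 A, ∠I = -80.4°.

I = 0.07587∠-80.4° A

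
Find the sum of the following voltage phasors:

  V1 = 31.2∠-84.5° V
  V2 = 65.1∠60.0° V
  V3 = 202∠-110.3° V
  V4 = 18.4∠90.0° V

Step 1 — Convert each phasor to rectangular form:
  V1 = 31.2·(cos(-84.5°) + j·sin(-84.5°)) = 2.99 - j31.06 V
  V2 = 65.1·(cos(60.0°) + j·sin(60.0°)) = 32.55 + j56.38 V
  V3 = 202·(cos(-110.3°) + j·sin(-110.3°)) = -70.08 - j189.5 V
  V4 = 18.4·(cos(90.0°) + j·sin(90.0°)) = 0 + j18.4 V
Step 2 — Sum components: V_total = -34.54 - j145.7 V.
Step 3 — Convert to polar: |V_total| = 149.8 V, ∠V_total = -103.3°.

V_total = 149.8∠-103.3° V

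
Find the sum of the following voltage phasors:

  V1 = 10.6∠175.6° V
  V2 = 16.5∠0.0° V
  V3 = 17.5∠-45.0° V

Step 1 — Convert each phasor to rectangular form:
  V1 = 10.6·(cos(175.6°) + j·sin(175.6°)) = -10.57 + j0.8132 V
  V2 = 16.5·(cos(0.0°) + j·sin(0.0°)) = 16.5 V
  V3 = 17.5·(cos(-45.0°) + j·sin(-45.0°)) = 12.37 - j12.37 V
Step 2 — Sum components: V_total = 18.31 - j11.56 V.
Step 3 — Convert to polar: |V_total| = 21.65 V, ∠V_total = -32.3°.

V_total = 21.65∠-32.3° V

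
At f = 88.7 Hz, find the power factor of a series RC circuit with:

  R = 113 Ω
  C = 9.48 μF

Step 1 — Angular frequency: ω = 2π·f = 2π·88.7 = 557.3 rad/s.
Step 2 — Component impedances:
  R: Z = R = 113 Ω
  C: Z = 1/(jωC) = -j/(ω·C) = 0 - j189.3 Ω
Step 3 — Series combination: Z_total = R + C = 113 - j189.3 Ω = 220.4∠-59.2° Ω.
Step 4 — Power factor: PF = cos(φ) = Re(Z)/|Z| = 113/220.44 = 0.5126.
Step 5 — Type: Im(Z) = -189.3 ⇒ leading (phase φ = -59.2°).

PF = 0.5126 (leading, φ = -59.2°)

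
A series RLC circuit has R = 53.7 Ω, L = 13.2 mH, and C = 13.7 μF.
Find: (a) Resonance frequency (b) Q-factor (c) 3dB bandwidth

Step 1 — Resonance: ω₀ = 1/√(LC) = 1/√(0.0132·1.37e-05) = 2352 rad/s.
Step 2 — f₀ = ω₀/(2π) = 374.3 Hz.
Step 3 — Series Q: Q = ω₀L/R = 2352·0.0132/53.7 = 0.578.
Step 4 — Bandwidth: Δω = ω₀/Q = 4068 rad/s; BW = Δω/(2π) = 647.5 Hz.

(a) f₀ = 374.3 Hz  (b) Q = 0.578  (c) BW = 647.5 Hz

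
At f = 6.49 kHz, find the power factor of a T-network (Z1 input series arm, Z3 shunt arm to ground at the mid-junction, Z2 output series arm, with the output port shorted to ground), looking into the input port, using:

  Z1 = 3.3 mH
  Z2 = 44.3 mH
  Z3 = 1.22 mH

Step 1 — Angular frequency: ω = 2π·f = 2π·6490 = 4.078e+04 rad/s.
Step 2 — Component impedances:
  Z1: Z = jωL = j·4.078e+04·0.0033 = 0 + j134.6 Ω
  Z2: Z = jωL = j·4.078e+04·0.0443 = 0 + j1806 Ω
  Z3: Z = jωL = j·4.078e+04·0.00122 = 0 + j49.75 Ω
Step 3 — With the output port shorted to ground, the output series arm Z2 runs from the junction to ground; the shunt arm Z3 also runs from the junction to ground. They appear in parallel: Z3 || Z2 = 0 + j48.42 Ω.
Step 4 — Series with input arm Z1: Z_in = Z1 + (Z3 || Z2) = 0 + j183 Ω = 183∠90.0° Ω.
Step 5 — Power factor: PF = cos(φ) = Re(Z)/|Z| = 0/183 = 0.
Step 6 — Type: Im(Z) = 183 ⇒ lagging (phase φ = 90.0°).

PF = 0 (lagging, φ = 90.0°)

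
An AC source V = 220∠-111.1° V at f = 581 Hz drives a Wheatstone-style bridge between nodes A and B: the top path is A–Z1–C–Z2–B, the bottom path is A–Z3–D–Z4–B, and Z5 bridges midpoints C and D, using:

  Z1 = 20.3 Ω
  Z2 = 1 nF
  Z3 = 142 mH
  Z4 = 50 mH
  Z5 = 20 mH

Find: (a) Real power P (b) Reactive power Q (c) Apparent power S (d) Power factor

Step 1 — Angular frequency: ω = 2π·f = 2π·581 = 3651 rad/s.
Step 2 — Component impedances:
  Z1: Z = R = 20.3 Ω
  Z2: Z = 1/(jωC) = -j/(ω·C) = 0 - j2.739e+05 Ω
  Z3: Z = jωL = j·3651·0.142 = 0 + j518.4 Ω
  Z4: Z = jωL = j·3651·0.05 = 0 + j182.5 Ω
  Z5: Z = jωL = j·3651·0.02 = 0 + j73.01 Ω
Step 3 — Bridge requires nodal analysis (the Z5 bridge couples midpoints C and D, so the two paths cannot be reduced to a simple series/parallel combination). Setting node B to ground and injecting 1 A at node A, the 3-node admittance system at A, C, D solves to V_A = Z_AB = 15.57 + j247.3 Ω = 247.8∠86.4° Ω.
Step 4 — Source phasor: V = 220∠-111.1° V = -79.2 - j205.2 V.
Step 5 — Current: I = V / Z = -0.8468 + j0.2669 A = 0.8879∠162.5° A.
Step 6 — Complex power: S = V·I* = 12.28 + j195 VA.
Step 7 — Real power: P = Re(S) = 12.28 W.
Step 8 — Reactive power: Q = Im(S) = 195 VAR.
Step 9 — Apparent power: |S| = 195.3 VA.
Step 10 — Power factor: PF = P/|S| = 0.06286 (lagging).

(a) P = 12.28 W  (b) Q = 195 VAR  (c) S = 195.3 VA  (d) PF = 0.06286 (lagging)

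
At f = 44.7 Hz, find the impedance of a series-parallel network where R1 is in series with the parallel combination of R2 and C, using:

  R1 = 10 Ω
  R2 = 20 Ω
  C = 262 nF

Step 1 — Angular frequency: ω = 2π·f = 2π·44.7 = 280.9 rad/s.
Step 2 — Component impedances:
  R1: Z = R = 10 Ω
  R2: Z = R = 20 Ω
  C: Z = 1/(jωC) = -j/(ω·C) = 0 - j1.359e+04 Ω
Step 3 — Parallel branch: R2 || C = 1/(1/R2 + 1/C) = 20 - j0.02943 Ω.
Step 4 — Series with R1: Z_total = R1 + (R2 || C) = 30 - j0.02943 Ω = 30∠-0.1° Ω.

Z = 30 - j0.02943 Ω = 30∠-0.1° Ω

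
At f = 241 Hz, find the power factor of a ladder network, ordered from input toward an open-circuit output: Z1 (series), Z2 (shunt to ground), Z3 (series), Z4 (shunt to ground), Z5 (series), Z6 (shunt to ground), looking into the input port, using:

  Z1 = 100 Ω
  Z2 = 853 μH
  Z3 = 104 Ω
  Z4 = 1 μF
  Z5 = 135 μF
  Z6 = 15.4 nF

Step 1 — Angular frequency: ω = 2π·f = 2π·241 = 1514 rad/s.
Step 2 — Component impedances:
  Z1: Z = R = 100 Ω
  Z2: Z = jωL = j·1514·0.000853 = 0 + j1.292 Ω
  Z3: Z = R = 104 Ω
  Z4: Z = 1/(jωC) = -j/(ω·C) = 0 - j660.4 Ω
  Z5: Z = 1/(jωC) = -j/(ω·C) = 0 - j4.892 Ω
  Z6: Z = 1/(jωC) = -j/(ω·C) = 0 - j4.288e+04 Ω
Step 3 — Ladder network (open output): work backward from the far end, alternating series and parallel combinations. Z_in = 100 + j1.294 Ω = 100∠0.7° Ω.
Step 4 — Power factor: PF = cos(φ) = Re(Z)/|Z| = 100/100.01 = 0.9999.
Step 5 — Type: Im(Z) = 1.294 ⇒ lagging (phase φ = 0.7°).

PF = 0.9999 (lagging, φ = 0.7°)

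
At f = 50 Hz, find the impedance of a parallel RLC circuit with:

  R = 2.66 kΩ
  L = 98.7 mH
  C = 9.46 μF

Step 1 — Angular frequency: ω = 2π·f = 2π·50 = 314.2 rad/s.
Step 2 — Component impedances:
  R: Z = R = 2660 Ω
  L: Z = jωL = j·314.2·0.0987 = 0 + j31.01 Ω
  C: Z = 1/(jωC) = -j/(ω·C) = 0 - j336.5 Ω
Step 3 — Parallel combination: 1/Z_total = 1/R + 1/L + 1/C; Z_total = 0.4385 + j34.15 Ω = 34.15∠89.3° Ω.

Z = 0.4385 + j34.15 Ω = 34.15∠89.3° Ω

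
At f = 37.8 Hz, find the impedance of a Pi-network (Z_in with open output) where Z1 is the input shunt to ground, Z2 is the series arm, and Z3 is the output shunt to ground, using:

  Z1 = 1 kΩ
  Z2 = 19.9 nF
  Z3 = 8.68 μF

Step 1 — Angular frequency: ω = 2π·f = 2π·37.8 = 237.5 rad/s.
Step 2 — Component impedances:
  Z1: Z = R = 1000 Ω
  Z2: Z = 1/(jωC) = -j/(ω·C) = 0 - j2.116e+05 Ω
  Z3: Z = 1/(jωC) = -j/(ω·C) = 0 - j485.1 Ω
Step 3 — With open output, the series arm Z2 and the output shunt Z3 appear in series to ground: Z2 + Z3 = 0 - j2.121e+05 Ω.
Step 4 — Parallel with input shunt Z1: Z_in = Z1 || (Z2 + Z3) = 1000 - j4.715 Ω = 1000∠-0.3° Ω.

Z = 1000 - j4.715 Ω = 1000∠-0.3° Ω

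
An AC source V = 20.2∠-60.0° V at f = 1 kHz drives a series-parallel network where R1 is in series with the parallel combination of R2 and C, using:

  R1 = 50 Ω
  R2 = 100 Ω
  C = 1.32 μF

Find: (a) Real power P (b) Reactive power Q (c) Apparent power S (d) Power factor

Step 1 — Angular frequency: ω = 2π·f = 2π·1000 = 6283 rad/s.
Step 2 — Component impedances:
  R1: Z = R = 50 Ω
  R2: Z = R = 100 Ω
  C: Z = 1/(jωC) = -j/(ω·C) = 0 - j120.6 Ω
Step 3 — Parallel branch: R2 || C = 1/(1/R2 + 1/C) = 59.25 - j49.14 Ω.
Step 4 — Series with R1: Z_total = R1 + (R2 || C) = 109.2 - j49.14 Ω = 119.8∠-24.2° Ω.
Step 5 — Source phasor: V = 20.2∠-60.0° V = 10.1 - j17.49 V.
Step 6 — Current: I = V / Z = 0.1368 - j0.0986 A = 0.1686∠-35.8° A.
Step 7 — Complex power: S = V·I* = 3.107 - j1.397 VA.
Step 8 — Real power: P = Re(S) = 3.107 W.
Step 9 — Reactive power: Q = Im(S) = -1.397 VAR.
Step 10 — Apparent power: |S| = 3.406 VA.
Step 11 — Power factor: PF = P/|S| = 0.912 (leading).

(a) P = 3.107 W  (b) Q = -1.397 VAR  (c) S = 3.406 VA  (d) PF = 0.912 (leading)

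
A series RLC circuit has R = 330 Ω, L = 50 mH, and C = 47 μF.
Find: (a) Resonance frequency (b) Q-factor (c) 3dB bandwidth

Step 1 — Resonance: ω₀ = 1/√(LC) = 1/√(0.05·4.7e-05) = 652.3 rad/s.
Step 2 — f₀ = ω₀/(2π) = 103.8 Hz.
Step 3 — Series Q: Q = ω₀L/R = 652.3·0.05/330 = 0.09884.
Step 4 — Bandwidth: Δω = ω₀/Q = 6600 rad/s; BW = Δω/(2π) = 1050 Hz.

(a) f₀ = 103.8 Hz  (b) Q = 0.09884  (c) BW = 1050 Hz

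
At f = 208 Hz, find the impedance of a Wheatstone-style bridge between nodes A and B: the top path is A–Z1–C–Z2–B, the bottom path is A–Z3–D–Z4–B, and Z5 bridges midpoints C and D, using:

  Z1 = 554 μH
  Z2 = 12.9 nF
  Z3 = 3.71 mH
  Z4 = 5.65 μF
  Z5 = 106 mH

Step 1 — Angular frequency: ω = 2π·f = 2π·208 = 1307 rad/s.
Step 2 — Component impedances:
  Z1: Z = jωL = j·1307·0.000554 = 0 + j0.724 Ω
  Z2: Z = 1/(jωC) = -j/(ω·C) = 0 - j5.932e+04 Ω
  Z3: Z = jωL = j·1307·0.00371 = 0 + j4.849 Ω
  Z4: Z = 1/(jωC) = -j/(ω·C) = 0 - j135.4 Ω
  Z5: Z = jωL = j·1307·0.106 = 0 + j138.5 Ω
Step 3 — Bridge requires nodal analysis (the Z5 bridge couples midpoints C and D, so the two paths cannot be reduced to a simple series/parallel combination). Setting node B to ground and injecting 1 A at node A, the 3-node admittance system at A, C, D solves to V_A = Z_AB = 0 - j130.5 Ω = 130.5∠-90.0° Ω.

Z = 0 - j130.5 Ω = 130.5∠-90.0° Ω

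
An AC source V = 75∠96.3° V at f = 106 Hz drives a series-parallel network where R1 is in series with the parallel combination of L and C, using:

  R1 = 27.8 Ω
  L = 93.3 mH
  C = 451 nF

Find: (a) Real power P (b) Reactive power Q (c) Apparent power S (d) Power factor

Step 1 — Angular frequency: ω = 2π·f = 2π·106 = 666 rad/s.
Step 2 — Component impedances:
  R1: Z = R = 27.8 Ω
  L: Z = jωL = j·666·0.0933 = 0 + j62.14 Ω
  C: Z = 1/(jωC) = -j/(ω·C) = 0 - j3329 Ω
Step 3 — Parallel branch: L || C = 1/(1/L + 1/C) = 0 + j63.32 Ω.
Step 4 — Series with R1: Z_total = R1 + (L || C) = 27.8 + j63.32 Ω = 69.16∠66.3° Ω.
Step 5 — Source phasor: V = 75∠96.3° V = -8.23 + j74.55 V.
Step 6 — Current: I = V / Z = 0.9392 + j0.5423 A = 1.085∠30.0° A.
Step 7 — Complex power: S = V·I* = 32.7 + j74.48 VA.
Step 8 — Real power: P = Re(S) = 32.7 W.
Step 9 — Reactive power: Q = Im(S) = 74.48 VAR.
Step 10 — Apparent power: |S| = 81.34 VA.
Step 11 — Power factor: PF = P/|S| = 0.402 (lagging).

(a) P = 32.7 W  (b) Q = 74.48 VAR  (c) S = 81.34 VA  (d) PF = 0.402 (lagging)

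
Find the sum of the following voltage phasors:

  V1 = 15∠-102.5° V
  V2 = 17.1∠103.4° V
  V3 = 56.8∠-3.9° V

Step 1 — Convert each phasor to rectangular form:
  V1 = 15·(cos(-102.5°) + j·sin(-102.5°)) = -3.247 - j14.64 V
  V2 = 17.1·(cos(103.4°) + j·sin(103.4°)) = -3.963 + j16.63 V
  V3 = 56.8·(cos(-3.9°) + j·sin(-3.9°)) = 56.67 - j3.863 V
Step 2 — Sum components: V_total = 49.46 - j1.873 V.
Step 3 — Convert to polar: |V_total| = 49.49 V, ∠V_total = -2.2°.

V_total = 49.49∠-2.2° V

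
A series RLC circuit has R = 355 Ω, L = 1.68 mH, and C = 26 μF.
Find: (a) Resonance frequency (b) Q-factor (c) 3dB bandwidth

Step 1 — Resonance: ω₀ = 1/√(LC) = 1/√(0.00168·2.6e-05) = 4785 rad/s.
Step 2 — f₀ = ω₀/(2π) = 761.5 Hz.
Step 3 — Series Q: Q = ω₀L/R = 4785·0.00168/355 = 0.02264.
Step 4 — Bandwidth: Δω = ω₀/Q = 2.113e+05 rad/s; BW = Δω/(2π) = 3.363e+04 Hz.

(a) f₀ = 761.5 Hz  (b) Q = 0.02264  (c) BW = 3.363e+04 Hz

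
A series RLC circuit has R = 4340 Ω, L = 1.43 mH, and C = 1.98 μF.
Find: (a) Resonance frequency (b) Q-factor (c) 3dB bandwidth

Step 1 — Resonance: ω₀ = 1/√(LC) = 1/√(0.00143·1.98e-06) = 1.879e+04 rad/s.
Step 2 — f₀ = ω₀/(2π) = 2991 Hz.
Step 3 — Series Q: Q = ω₀L/R = 1.879e+04·0.00143/4340 = 0.006192.
Step 4 — Bandwidth: Δω = ω₀/Q = 3.035e+06 rad/s; BW = Δω/(2π) = 4.83e+05 Hz.

(a) f₀ = 2991 Hz  (b) Q = 0.006192  (c) BW = 4.83e+05 Hz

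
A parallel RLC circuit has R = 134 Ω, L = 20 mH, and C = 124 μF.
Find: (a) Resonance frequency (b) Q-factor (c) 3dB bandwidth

Step 1 — Resonance: ω₀ = 1/√(LC) = 1/√(0.02·0.000124) = 635 rad/s.
Step 2 — f₀ = ω₀/(2π) = 101.1 Hz.
Step 3 — Parallel Q: Q = R/(ω₀L) = 134/(635·0.02) = 10.55.
Step 4 — Bandwidth: Δω = ω₀/Q = 60.18 rad/s; BW = Δω/(2π) = 9.578 Hz.

(a) f₀ = 101.1 Hz  (b) Q = 10.55  (c) BW = 9.578 Hz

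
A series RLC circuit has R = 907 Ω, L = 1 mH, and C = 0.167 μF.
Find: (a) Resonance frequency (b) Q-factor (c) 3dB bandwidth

Step 1 — Resonance: ω₀ = 1/√(LC) = 1/√(0.001·1.67e-07) = 7.738e+04 rad/s.
Step 2 — f₀ = ω₀/(2π) = 1.232e+04 Hz.
Step 3 — Series Q: Q = ω₀L/R = 7.738e+04·0.001/907 = 0.08532.
Step 4 — Bandwidth: Δω = ω₀/Q = 9.07e+05 rad/s; BW = Δω/(2π) = 1.444e+05 Hz.

(a) f₀ = 1.232e+04 Hz  (b) Q = 0.08532  (c) BW = 1.444e+05 Hz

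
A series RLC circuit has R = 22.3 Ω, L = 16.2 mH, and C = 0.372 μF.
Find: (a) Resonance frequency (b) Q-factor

Step 1 — Resonance condition Im(Z)=0 gives ω₀ = 1/√(LC).
Step 2 — ω₀ = 1/√(0.0162·3.72e-07) = 1.288e+04 rad/s.
Step 3 — f₀ = ω₀/(2π) = 2050 Hz.
Step 4 — Series Q: Q = ω₀L/R = 1.288e+04·0.0162/22.3 = 9.358.

(a) f₀ = 2050 Hz  (b) Q = 9.358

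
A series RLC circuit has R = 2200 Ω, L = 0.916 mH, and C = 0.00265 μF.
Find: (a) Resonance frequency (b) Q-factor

Step 1 — Resonance condition Im(Z)=0 gives ω₀ = 1/√(LC).
Step 2 — ω₀ = 1/√(0.000916·2.65e-09) = 6.418e+05 rad/s.
Step 3 — f₀ = ω₀/(2π) = 1.022e+05 Hz.
Step 4 — Series Q: Q = ω₀L/R = 6.418e+05·0.000916/2200 = 0.2672.

(a) f₀ = 1.022e+05 Hz  (b) Q = 0.2672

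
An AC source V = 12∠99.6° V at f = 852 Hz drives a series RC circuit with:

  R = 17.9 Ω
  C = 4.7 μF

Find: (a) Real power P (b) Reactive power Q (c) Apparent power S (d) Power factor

Step 1 — Angular frequency: ω = 2π·f = 2π·852 = 5353 rad/s.
Step 2 — Component impedances:
  R: Z = R = 17.9 Ω
  C: Z = 1/(jωC) = -j/(ω·C) = 0 - j39.75 Ω
Step 3 — Series combination: Z_total = R + C = 17.9 - j39.75 Ω = 43.59∠-65.8° Ω.
Step 4 — Source phasor: V = 12∠99.6° V = -2.001 + j11.83 V.
Step 5 — Current: I = V / Z = -0.2663 + j0.0696 A = 0.2753∠165.4° A.
Step 6 — Complex power: S = V·I* = 1.357 - j3.012 VA.
Step 7 — Real power: P = Re(S) = 1.357 W.
Step 8 — Reactive power: Q = Im(S) = -3.012 VAR.
Step 9 — Apparent power: |S| = 3.304 VA.
Step 10 — Power factor: PF = P/|S| = 0.4106 (leading).

(a) P = 1.357 W  (b) Q = -3.012 VAR  (c) S = 3.304 VA  (d) PF = 0.4106 (leading)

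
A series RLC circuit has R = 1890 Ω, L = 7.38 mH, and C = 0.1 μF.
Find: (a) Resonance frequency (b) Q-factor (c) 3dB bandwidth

Step 1 — Resonance: ω₀ = 1/√(LC) = 1/√(0.00738·1e-07) = 3.681e+04 rad/s.
Step 2 — f₀ = ω₀/(2π) = 5859 Hz.
Step 3 — Series Q: Q = ω₀L/R = 3.681e+04·0.00738/1890 = 0.1437.
Step 4 — Bandwidth: Δω = ω₀/Q = 2.561e+05 rad/s; BW = Δω/(2π) = 4.076e+04 Hz.

(a) f₀ = 5859 Hz  (b) Q = 0.1437  (c) BW = 4.076e+04 Hz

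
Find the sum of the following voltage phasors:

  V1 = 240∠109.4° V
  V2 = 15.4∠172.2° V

Step 1 — Convert each phasor to rectangular form:
  V1 = 240·(cos(109.4°) + j·sin(109.4°)) = -79.72 + j226.4 V
  V2 = 15.4·(cos(172.2°) + j·sin(172.2°)) = -15.26 + j2.09 V
Step 2 — Sum components: V_total = -94.98 + j228.5 V.
Step 3 — Convert to polar: |V_total| = 247.4 V, ∠V_total = 112.6°.

V_total = 247.4∠112.6° V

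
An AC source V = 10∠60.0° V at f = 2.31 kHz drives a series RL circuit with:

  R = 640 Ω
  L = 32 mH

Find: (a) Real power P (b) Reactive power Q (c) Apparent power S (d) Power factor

Step 1 — Angular frequency: ω = 2π·f = 2π·2310 = 1.451e+04 rad/s.
Step 2 — Component impedances:
  R: Z = R = 640 Ω
  L: Z = jωL = j·1.451e+04·0.032 = 0 + j464.5 Ω
Step 3 — Series combination: Z_total = R + L = 640 + j464.5 Ω = 790.8∠36.0° Ω.
Step 4 — Source phasor: V = 10∠60.0° V = 5 + j8.66 V.
Step 5 — Current: I = V / Z = 0.01155 + j0.00515 A = 0.01265∠24.0° A.
Step 6 — Complex power: S = V·I* = 0.1023 + j0.07427 VA.
Step 7 — Real power: P = Re(S) = 0.1023 W.
Step 8 — Reactive power: Q = Im(S) = 0.07427 VAR.
Step 9 — Apparent power: |S| = 0.1265 VA.
Step 10 — Power factor: PF = P/|S| = 0.8093 (lagging).

(a) P = 0.1023 W  (b) Q = 0.07427 VAR  (c) S = 0.1265 VA  (d) PF = 0.8093 (lagging)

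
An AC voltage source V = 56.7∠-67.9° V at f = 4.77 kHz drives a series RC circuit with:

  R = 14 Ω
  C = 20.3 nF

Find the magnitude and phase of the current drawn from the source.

Step 1 — Angular frequency: ω = 2π·f = 2π·4770 = 2.997e+04 rad/s.
Step 2 — Component impedances:
  R: Z = R = 14 Ω
  C: Z = 1/(jωC) = -j/(ω·C) = 0 - j1644 Ω
Step 3 — Series combination: Z_total = R + C = 14 - j1644 Ω = 1644∠-89.5° Ω.
Step 4 — Source phasor: V = 56.7∠-67.9° V = 21.33 - j52.53 V.
Step 5 — Ohm's law: I = V / Z_total = (21.33 - j52.53) / (14 - j1644) = 0.03207 + j0.01271 A.
Step 6 — Convert to polar: |I| = 0.0345 A, ∠I = 21.6°.

I = 0.0345∠21.6° A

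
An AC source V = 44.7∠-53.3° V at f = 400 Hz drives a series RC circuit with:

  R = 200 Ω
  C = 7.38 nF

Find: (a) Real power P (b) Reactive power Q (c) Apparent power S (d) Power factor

Step 1 — Angular frequency: ω = 2π·f = 2π·400 = 2513 rad/s.
Step 2 — Component impedances:
  R: Z = R = 200 Ω
  C: Z = 1/(jωC) = -j/(ω·C) = 0 - j5.391e+04 Ω
Step 3 — Series combination: Z_total = R + C = 200 - j5.391e+04 Ω = 5.391e+04∠-89.8° Ω.
Step 4 — Source phasor: V = 44.7∠-53.3° V = 26.71 - j35.84 V.
Step 5 — Current: I = V / Z = 0.0006666 + j0.000493 A = 0.0008291∠36.5° A.
Step 6 — Complex power: S = V·I* = 0.0001375 - j0.03706 VA.
Step 7 — Real power: P = Re(S) = 0.0001375 W.
Step 8 — Reactive power: Q = Im(S) = -0.03706 VAR.
Step 9 — Apparent power: |S| = 0.03706 VA.
Step 10 — Power factor: PF = P/|S| = 0.00371 (leading).

(a) P = 0.0001375 W  (b) Q = -0.03706 VAR  (c) S = 0.03706 VA  (d) PF = 0.00371 (leading)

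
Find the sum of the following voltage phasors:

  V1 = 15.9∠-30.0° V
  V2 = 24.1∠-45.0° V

Step 1 — Convert each phasor to rectangular form:
  V1 = 15.9·(cos(-30.0°) + j·sin(-30.0°)) = 13.77 - j7.95 V
  V2 = 24.1·(cos(-45.0°) + j·sin(-45.0°)) = 17.04 - j17.04 V
Step 2 — Sum components: V_total = 30.81 - j24.99 V.
Step 3 — Convert to polar: |V_total| = 39.67 V, ∠V_total = -39.0°.

V_total = 39.67∠-39.0° V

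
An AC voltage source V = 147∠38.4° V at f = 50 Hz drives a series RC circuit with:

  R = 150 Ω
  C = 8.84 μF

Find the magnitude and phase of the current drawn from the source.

Step 1 — Angular frequency: ω = 2π·f = 2π·50 = 314.2 rad/s.
Step 2 — Component impedances:
  R: Z = R = 150 Ω
  C: Z = 1/(jωC) = -j/(ω·C) = 0 - j360.1 Ω
Step 3 — Series combination: Z_total = R + C = 150 - j360.1 Ω = 390.1∠-67.4° Ω.
Step 4 — Source phasor: V = 147∠38.4° V = 115.2 + j91.31 V.
Step 5 — Ohm's law: I = V / Z_total = (115.2 + j91.31) / (150 - j360.1) = -0.1025 + j0.3626 A.
Step 6 — Convert to polar: |I| = 0.3769 A, ∠I = 105.8°.

I = 0.3769∠105.8° A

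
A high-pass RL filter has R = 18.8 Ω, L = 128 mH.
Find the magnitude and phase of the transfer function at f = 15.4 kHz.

Step 1 — Angular frequency: ω = 2π·1.54e+04 = 9.676e+04 rad/s.
Step 2 — Transfer function: H(jω) = jωL/(R + jωL).
Step 3 — Numerator jωL = j·1.239e+04; denominator R + jωL = 18.8 + j1.239e+04.
Step 4 — H = 1 + j0.001518.
Step 5 — Magnitude: |H| = 1 (-0.0 dB); phase: φ = 0.1°.

|H| = 1 (-0.0 dB), φ = 0.1°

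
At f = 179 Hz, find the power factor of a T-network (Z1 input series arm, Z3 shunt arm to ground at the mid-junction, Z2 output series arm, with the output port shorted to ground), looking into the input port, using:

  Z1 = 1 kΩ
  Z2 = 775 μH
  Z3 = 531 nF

Step 1 — Angular frequency: ω = 2π·f = 2π·179 = 1125 rad/s.
Step 2 — Component impedances:
  Z1: Z = R = 1000 Ω
  Z2: Z = jωL = j·1125·0.000775 = 0 + j0.8716 Ω
  Z3: Z = 1/(jωC) = -j/(ω·C) = 0 - j1674 Ω
Step 3 — With the output port shorted to ground, the output series arm Z2 runs from the junction to ground; the shunt arm Z3 also runs from the junction to ground. They appear in parallel: Z3 || Z2 = 0 + j0.8721 Ω.
Step 4 — Series with input arm Z1: Z_in = Z1 + (Z3 || Z2) = 1000 + j0.8721 Ω = 1000∠0.0° Ω.
Step 5 — Power factor: PF = cos(φ) = Re(Z)/|Z| = 1000/1000 = 1.
Step 6 — Type: Im(Z) = 0.8721 ⇒ lagging (phase φ = 0.0°).

PF = 1 (lagging, φ = 0.0°)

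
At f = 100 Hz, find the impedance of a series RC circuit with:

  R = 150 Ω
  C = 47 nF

Step 1 — Angular frequency: ω = 2π·f = 2π·100 = 628.3 rad/s.
Step 2 — Component impedances:
  R: Z = R = 150 Ω
  C: Z = 1/(jωC) = -j/(ω·C) = 0 - j3.386e+04 Ω
Step 3 — Series combination: Z_total = R + C = 150 - j3.386e+04 Ω = 3.386e+04∠-89.7° Ω.

Z = 150 - j3.386e+04 Ω = 3.386e+04∠-89.7° Ω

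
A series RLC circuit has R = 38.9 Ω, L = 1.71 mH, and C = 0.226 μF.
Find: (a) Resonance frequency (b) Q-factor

Step 1 — Resonance condition Im(Z)=0 gives ω₀ = 1/√(LC).
Step 2 — ω₀ = 1/√(0.00171·2.26e-07) = 5.087e+04 rad/s.
Step 3 — f₀ = ω₀/(2π) = 8096 Hz.
Step 4 — Series Q: Q = ω₀L/R = 5.087e+04·0.00171/38.9 = 2.236.

(a) f₀ = 8096 Hz  (b) Q = 2.236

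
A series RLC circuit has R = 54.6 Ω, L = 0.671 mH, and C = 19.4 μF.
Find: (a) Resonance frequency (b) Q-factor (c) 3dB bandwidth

Step 1 — Resonance: ω₀ = 1/√(LC) = 1/√(0.000671·1.94e-05) = 8765 rad/s.
Step 2 — f₀ = ω₀/(2π) = 1395 Hz.
Step 3 — Series Q: Q = ω₀L/R = 8765·0.000671/54.6 = 0.1077.
Step 4 — Bandwidth: Δω = ω₀/Q = 8.137e+04 rad/s; BW = Δω/(2π) = 1.295e+04 Hz.

(a) f₀ = 1395 Hz  (b) Q = 0.1077  (c) BW = 1.295e+04 Hz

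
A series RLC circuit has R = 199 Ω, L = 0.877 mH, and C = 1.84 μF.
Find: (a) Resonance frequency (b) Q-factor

Step 1 — Resonance condition Im(Z)=0 gives ω₀ = 1/√(LC).
Step 2 — ω₀ = 1/√(0.000877·1.84e-06) = 2.489e+04 rad/s.
Step 3 — f₀ = ω₀/(2π) = 3962 Hz.
Step 4 — Series Q: Q = ω₀L/R = 2.489e+04·0.000877/199 = 0.1097.

(a) f₀ = 3962 Hz  (b) Q = 0.1097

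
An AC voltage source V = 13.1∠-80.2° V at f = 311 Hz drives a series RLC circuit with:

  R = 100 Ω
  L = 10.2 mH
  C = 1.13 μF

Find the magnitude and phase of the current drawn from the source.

Step 1 — Angular frequency: ω = 2π·f = 2π·311 = 1954 rad/s.
Step 2 — Component impedances:
  R: Z = R = 100 Ω
  L: Z = jωL = j·1954·0.0102 = 0 + j19.93 Ω
  C: Z = 1/(jωC) = -j/(ω·C) = 0 - j452.9 Ω
Step 3 — Series combination: Z_total = R + L + C = 100 - j432.9 Ω = 444.3∠-77.0° Ω.
Step 4 — Source phasor: V = 13.1∠-80.2° V = 2.23 - j12.91 V.
Step 5 — Ohm's law: I = V / Z_total = (2.23 - j12.91) / (100 - j432.9) = 0.02944 - j0.001649 A.
Step 6 — Convert to polar: |I| = 0.02948 A, ∠I = -3.2°.

I = 0.02948∠-3.2° A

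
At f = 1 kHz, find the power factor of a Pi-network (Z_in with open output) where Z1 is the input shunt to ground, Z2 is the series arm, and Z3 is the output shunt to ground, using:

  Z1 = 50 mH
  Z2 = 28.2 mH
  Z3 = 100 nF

Step 1 — Angular frequency: ω = 2π·f = 2π·1000 = 6283 rad/s.
Step 2 — Component impedances:
  Z1: Z = jωL = j·6283·0.05 = 0 + j314.2 Ω
  Z2: Z = jωL = j·6283·0.0282 = 0 + j177.2 Ω
  Z3: Z = 1/(jωC) = -j/(ω·C) = 0 - j1592 Ω
Step 3 — With open output, the series arm Z2 and the output shunt Z3 appear in series to ground: Z2 + Z3 = 0 - j1414 Ω.
Step 4 — Parallel with input shunt Z1: Z_in = Z1 || (Z2 + Z3) = 0 + j403.9 Ω = 403.9∠90.0° Ω.
Step 5 — Power factor: PF = cos(φ) = Re(Z)/|Z| = -0/403.9 = -0.
Step 6 — Type: Im(Z) = 403.9 ⇒ lagging (phase φ = 90.0°).

PF = -0 (lagging, φ = 90.0°)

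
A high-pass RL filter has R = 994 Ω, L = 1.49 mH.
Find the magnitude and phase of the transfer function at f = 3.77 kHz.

Step 1 — Angular frequency: ω = 2π·3770 = 2.369e+04 rad/s.
Step 2 — Transfer function: H(jω) = jωL/(R + jωL).
Step 3 — Numerator jωL = j·35.29; denominator R + jωL = 994 + j35.29.
Step 4 — H = 0.001259 + j0.03546.
Step 5 — Magnitude: |H| = 0.03549 (-29.0 dB); phase: φ = 88.0°.

|H| = 0.03549 (-29.0 dB), φ = 88.0°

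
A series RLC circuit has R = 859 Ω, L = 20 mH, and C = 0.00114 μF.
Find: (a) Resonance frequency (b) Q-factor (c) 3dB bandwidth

Step 1 — Resonance condition Im(Z)=0 gives ω₀ = 1/√(LC).
Step 2 — ω₀ = 1/√(0.02·1.14e-09) = 2.094e+05 rad/s.
Step 3 — f₀ = ω₀/(2π) = 3.333e+04 Hz.
Step 4 — Series Q: Q = ω₀L/R = 2.094e+05·0.02/859 = 4.876.
Step 5 — 3dB bandwidth: Δω = ω₀/Q = 4.295e+04 rad/s; BW = Δω/(2π) = 6836 Hz.

(a) f₀ = 3.333e+04 Hz  (b) Q = 4.876  (c) BW = 6836 Hz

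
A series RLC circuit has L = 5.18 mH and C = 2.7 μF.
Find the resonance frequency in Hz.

Step 1 — Resonance condition Im(Z)=0 gives ω₀ = 1/√(LC).
Step 2 — ω₀ = 1/√(0.00518·2.7e-06) = 8456 rad/s.
Step 3 — f₀ = ω₀/(2π) = 1346 Hz.

f₀ = 1346 Hz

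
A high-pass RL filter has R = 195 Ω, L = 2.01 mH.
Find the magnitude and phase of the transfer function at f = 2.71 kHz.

Step 1 — Angular frequency: ω = 2π·2710 = 1.703e+04 rad/s.
Step 2 — Transfer function: H(jω) = jωL/(R + jωL).
Step 3 — Numerator jωL = j·34.23; denominator R + jωL = 195 + j34.23.
Step 4 — H = 0.02988 + j0.1703.
Step 5 — Magnitude: |H| = 0.1729 (-15.2 dB); phase: φ = 80.0°.

|H| = 0.1729 (-15.2 dB), φ = 80.0°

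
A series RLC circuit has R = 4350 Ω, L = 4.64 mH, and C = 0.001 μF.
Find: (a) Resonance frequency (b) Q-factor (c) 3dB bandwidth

Step 1 — Resonance: ω₀ = 1/√(LC) = 1/√(0.00464·1e-09) = 4.642e+05 rad/s.
Step 2 — f₀ = ω₀/(2π) = 7.389e+04 Hz.
Step 3 — Series Q: Q = ω₀L/R = 4.642e+05·0.00464/4350 = 0.4952.
Step 4 — Bandwidth: Δω = ω₀/Q = 9.375e+05 rad/s; BW = Δω/(2π) = 1.492e+05 Hz.

(a) f₀ = 7.389e+04 Hz  (b) Q = 0.4952  (c) BW = 1.492e+05 Hz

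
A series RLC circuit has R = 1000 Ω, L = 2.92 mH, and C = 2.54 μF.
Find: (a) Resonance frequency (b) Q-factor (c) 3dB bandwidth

Step 1 — Resonance condition Im(Z)=0 gives ω₀ = 1/√(LC).
Step 2 — ω₀ = 1/√(0.00292·2.54e-06) = 1.161e+04 rad/s.
Step 3 — f₀ = ω₀/(2π) = 1848 Hz.
Step 4 — Series Q: Q = ω₀L/R = 1.161e+04·0.00292/1000 = 0.03391.
Step 5 — 3dB bandwidth: Δω = ω₀/Q = 3.425e+05 rad/s; BW = Δω/(2π) = 5.451e+04 Hz.

(a) f₀ = 1848 Hz  (b) Q = 0.03391  (c) BW = 5.451e+04 Hz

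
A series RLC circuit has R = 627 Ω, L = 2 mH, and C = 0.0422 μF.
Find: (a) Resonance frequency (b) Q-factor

Step 1 — Resonance condition Im(Z)=0 gives ω₀ = 1/√(LC).
Step 2 — ω₀ = 1/√(0.002·4.22e-08) = 1.089e+05 rad/s.
Step 3 — f₀ = ω₀/(2π) = 1.732e+04 Hz.
Step 4 — Series Q: Q = ω₀L/R = 1.089e+05·0.002/627 = 0.3472.

(a) f₀ = 1.732e+04 Hz  (b) Q = 0.3472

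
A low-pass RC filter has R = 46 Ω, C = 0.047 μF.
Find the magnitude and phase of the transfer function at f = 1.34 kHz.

Step 1 — Angular frequency: ω = 2π·1340 = 8419 rad/s.
Step 2 — Transfer function: H(jω) = 1/(1 + jωRC).
Step 3 — Denominator: 1 + jωRC = 1 + j·8419·46·4.7e-08 = 1 + j0.0182.
Step 4 — H = 0.9997 - j0.0182.
Step 5 — Magnitude: |H| = 0.9998 (-0.0 dB); phase: φ = -1.0°.

|H| = 0.9998 (-0.0 dB), φ = -1.0°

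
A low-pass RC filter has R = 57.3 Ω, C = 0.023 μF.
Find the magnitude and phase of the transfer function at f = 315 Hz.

Step 1 — Angular frequency: ω = 2π·315 = 1979 rad/s.
Step 2 — Transfer function: H(jω) = 1/(1 + jωRC).
Step 3 — Denominator: 1 + jωRC = 1 + j·1979·57.3·2.3e-08 = 1 + j0.002608.
Step 4 — H = 1 - j0.002608.
Step 5 — Magnitude: |H| = 1 (-0.0 dB); phase: φ = -0.1°.

|H| = 1 (-0.0 dB), φ = -0.1°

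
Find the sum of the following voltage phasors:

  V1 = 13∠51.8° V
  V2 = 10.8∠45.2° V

Step 1 — Convert each phasor to rectangular form:
  V1 = 13·(cos(51.8°) + j·sin(51.8°)) = 8.039 + j10.22 V
  V2 = 10.8·(cos(45.2°) + j·sin(45.2°)) = 7.61 + j7.663 V
Step 2 — Sum components: V_total = 15.65 + j17.88 V.
Step 3 — Convert to polar: |V_total| = 23.76 V, ∠V_total = 48.8°.

V_total = 23.76∠48.8° V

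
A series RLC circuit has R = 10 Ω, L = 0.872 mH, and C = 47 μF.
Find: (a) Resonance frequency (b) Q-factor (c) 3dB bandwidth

Step 1 — Resonance condition Im(Z)=0 gives ω₀ = 1/√(LC).
Step 2 — ω₀ = 1/√(0.000872·4.7e-05) = 4940 rad/s.
Step 3 — f₀ = ω₀/(2π) = 786.2 Hz.
Step 4 — Series Q: Q = ω₀L/R = 4940·0.000872/10 = 0.4307.
Step 5 — 3dB bandwidth: Δω = ω₀/Q = 1.147e+04 rad/s; BW = Δω/(2π) = 1825 Hz.

(a) f₀ = 786.2 Hz  (b) Q = 0.4307  (c) BW = 1825 Hz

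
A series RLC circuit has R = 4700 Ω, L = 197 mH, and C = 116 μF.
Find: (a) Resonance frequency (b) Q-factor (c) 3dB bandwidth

Step 1 — Resonance: ω₀ = 1/√(LC) = 1/√(0.197·0.000116) = 209.2 rad/s.
Step 2 — f₀ = ω₀/(2π) = 33.29 Hz.
Step 3 — Series Q: Q = ω₀L/R = 209.2·0.197/4700 = 0.008768.
Step 4 — Bandwidth: Δω = ω₀/Q = 2.386e+04 rad/s; BW = Δω/(2π) = 3797 Hz.

(a) f₀ = 33.29 Hz  (b) Q = 0.008768  (c) BW = 3797 Hz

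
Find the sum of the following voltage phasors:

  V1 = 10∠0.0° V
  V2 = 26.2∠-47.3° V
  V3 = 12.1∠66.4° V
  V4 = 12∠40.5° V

Step 1 — Convert each phasor to rectangular form:
  V1 = 10·(cos(0.0°) + j·sin(0.0°)) = 10 V
  V2 = 26.2·(cos(-47.3°) + j·sin(-47.3°)) = 17.77 - j19.25 V
  V3 = 12.1·(cos(66.4°) + j·sin(66.4°)) = 4.844 + j11.09 V
  V4 = 12·(cos(40.5°) + j·sin(40.5°)) = 9.125 + j7.793 V
Step 2 — Sum components: V_total = 41.74 - j0.3734 V.
Step 3 — Convert to polar: |V_total| = 41.74 V, ∠V_total = -0.5°.

V_total = 41.74∠-0.5° V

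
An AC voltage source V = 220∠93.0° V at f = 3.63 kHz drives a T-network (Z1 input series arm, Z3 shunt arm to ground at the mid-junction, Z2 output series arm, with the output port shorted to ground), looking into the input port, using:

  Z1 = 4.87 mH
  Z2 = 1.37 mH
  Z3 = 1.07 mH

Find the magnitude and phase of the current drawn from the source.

Step 1 — Angular frequency: ω = 2π·f = 2π·3630 = 2.281e+04 rad/s.
Step 2 — Component impedances:
  Z1: Z = jωL = j·2.281e+04·0.00487 = 0 + j111.1 Ω
  Z2: Z = jωL = j·2.281e+04·0.00137 = 0 + j31.25 Ω
  Z3: Z = jωL = j·2.281e+04·0.00107 = 0 + j24.4 Ω
Step 3 — With the output port shorted to ground, the output series arm Z2 runs from the junction to ground; the shunt arm Z3 also runs from the junction to ground. They appear in parallel: Z3 || Z2 = 0 + j13.7 Ω.
Step 4 — Series with input arm Z1: Z_in = Z1 + (Z3 || Z2) = 0 + j124.8 Ω = 124.8∠90.0° Ω.
Step 5 — Source phasor: V = 220∠93.0° V = -11.51 + j219.7 V.
Step 6 — Ohm's law: I = V / Z_total = (-11.51 + j219.7) / (0 + j124.8) = 1.761 + j0.09228 A.
Step 7 — Convert to polar: |I| = 1.763 A, ∠I = 3.0°.

I = 1.763∠3.0° A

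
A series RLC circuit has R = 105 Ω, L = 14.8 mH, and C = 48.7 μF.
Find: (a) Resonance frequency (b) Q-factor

Step 1 — Resonance condition Im(Z)=0 gives ω₀ = 1/√(LC).
Step 2 — ω₀ = 1/√(0.0148·4.87e-05) = 1178 rad/s.
Step 3 — f₀ = ω₀/(2π) = 187.5 Hz.
Step 4 — Series Q: Q = ω₀L/R = 1178·0.0148/105 = 0.166.

(a) f₀ = 187.5 Hz  (b) Q = 0.166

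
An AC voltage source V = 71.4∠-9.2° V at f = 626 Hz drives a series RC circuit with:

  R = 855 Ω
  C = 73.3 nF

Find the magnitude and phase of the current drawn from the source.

Step 1 — Angular frequency: ω = 2π·f = 2π·626 = 3933 rad/s.
Step 2 — Component impedances:
  R: Z = R = 855 Ω
  C: Z = 1/(jωC) = -j/(ω·C) = 0 - j3469 Ω
Step 3 — Series combination: Z_total = R + C = 855 - j3469 Ω = 3572∠-76.2° Ω.
Step 4 — Source phasor: V = 71.4∠-9.2° V = 70.48 - j11.42 V.
Step 5 — Ohm's law: I = V / Z_total = (70.48 - j11.42) / (855 - j3469) = 0.007825 + j0.01839 A.
Step 6 — Convert to polar: |I| = 0.01999 A, ∠I = 67.0°.

I = 0.01999∠67.0° A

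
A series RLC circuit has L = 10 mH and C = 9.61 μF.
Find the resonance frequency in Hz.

Step 1 — Resonance condition Im(Z)=0 gives ω₀ = 1/√(LC).
Step 2 — ω₀ = 1/√(0.01·9.61e-06) = 3226 rad/s.
Step 3 — f₀ = ω₀/(2π) = 513.4 Hz.

f₀ = 513.4 Hz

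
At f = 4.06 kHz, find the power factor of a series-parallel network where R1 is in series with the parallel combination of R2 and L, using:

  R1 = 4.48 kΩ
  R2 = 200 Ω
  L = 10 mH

Step 1 — Angular frequency: ω = 2π·f = 2π·4060 = 2.551e+04 rad/s.
Step 2 — Component impedances:
  R1: Z = R = 4480 Ω
  R2: Z = R = 200 Ω
  L: Z = jωL = j·2.551e+04·0.01 = 0 + j255.1 Ω
Step 3 — Parallel branch: R2 || L = 1/(1/R2 + 1/L) = 123.9 + j97.11 Ω.
Step 4 — Series with R1: Z_total = R1 + (R2 || L) = 4604 + j97.11 Ω = 4605∠1.2° Ω.
Step 5 — Power factor: PF = cos(φ) = Re(Z)/|Z| = 4604/4605 = 0.9998.
Step 6 — Type: Im(Z) = 97.11 ⇒ lagging (phase φ = 1.2°).

PF = 0.9998 (lagging, φ = 1.2°)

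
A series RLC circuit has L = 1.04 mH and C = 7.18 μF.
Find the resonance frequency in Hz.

Step 1 — Resonance condition Im(Z)=0 gives ω₀ = 1/√(LC).
Step 2 — ω₀ = 1/√(0.00104·7.18e-06) = 1.157e+04 rad/s.
Step 3 — f₀ = ω₀/(2π) = 1842 Hz.

f₀ = 1842 Hz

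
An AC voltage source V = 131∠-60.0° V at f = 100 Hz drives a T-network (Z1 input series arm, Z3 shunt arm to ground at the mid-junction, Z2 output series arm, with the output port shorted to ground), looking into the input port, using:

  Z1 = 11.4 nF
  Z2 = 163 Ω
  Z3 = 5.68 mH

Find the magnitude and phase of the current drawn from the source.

Step 1 — Angular frequency: ω = 2π·f = 2π·100 = 628.3 rad/s.
Step 2 — Component impedances:
  Z1: Z = 1/(jωC) = -j/(ω·C) = 0 - j1.396e+05 Ω
  Z2: Z = R = 163 Ω
  Z3: Z = jωL = j·628.3·0.00568 = 0 + j3.569 Ω
Step 3 — With the output port shorted to ground, the output series arm Z2 runs from the junction to ground; the shunt arm Z3 also runs from the junction to ground. They appear in parallel: Z3 || Z2 = 0.0781 + j3.567 Ω.
Step 4 — Series with input arm Z1: Z_in = Z1 + (Z3 || Z2) = 0.0781 - j1.396e+05 Ω = 1.396e+05∠-90.0° Ω.
Step 5 — Source phasor: V = 131∠-60.0° V = 65.5 - j113.4 V.
Step 6 — Ohm's law: I = V / Z_total = (65.5 - j113.4) / (0.0781 - j1.396e+05) = 0.0008126 + j0.0004692 A.
Step 7 — Convert to polar: |I| = 0.0009384 A, ∠I = 30.0°.

I = 0.0009384∠30.0° A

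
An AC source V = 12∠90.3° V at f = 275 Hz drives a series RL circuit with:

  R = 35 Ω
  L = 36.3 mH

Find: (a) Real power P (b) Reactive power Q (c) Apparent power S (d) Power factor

Step 1 — Angular frequency: ω = 2π·f = 2π·275 = 1728 rad/s.
Step 2 — Component impedances:
  R: Z = R = 35 Ω
  L: Z = jωL = j·1728·0.0363 = 0 + j62.72 Ω
Step 3 — Series combination: Z_total = R + L = 35 + j62.72 Ω = 71.83∠60.8° Ω.
Step 4 — Source phasor: V = 12∠90.3° V = -0.06283 + j12 V.
Step 5 — Current: I = V / Z = 0.1455 + j0.08217 A = 0.1671∠29.5° A.
Step 6 — Complex power: S = V·I* = 0.9769 + j1.751 VA.
Step 7 — Real power: P = Re(S) = 0.9769 W.
Step 8 — Reactive power: Q = Im(S) = 1.751 VAR.
Step 9 — Apparent power: |S| = 2.005 VA.
Step 10 — Power factor: PF = P/|S| = 0.4873 (lagging).

(a) P = 0.9769 W  (b) Q = 1.751 VAR  (c) S = 2.005 VA  (d) PF = 0.4873 (lagging)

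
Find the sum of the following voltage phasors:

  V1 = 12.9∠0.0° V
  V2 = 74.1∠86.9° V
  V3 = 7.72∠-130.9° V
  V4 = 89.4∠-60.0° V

Step 1 — Convert each phasor to rectangular form:
  V1 = 12.9·(cos(0.0°) + j·sin(0.0°)) = 12.9 V
  V2 = 74.1·(cos(86.9°) + j·sin(86.9°)) = 4.007 + j73.99 V
  V3 = 7.72·(cos(-130.9°) + j·sin(-130.9°)) = -5.055 - j5.835 V
  V4 = 89.4·(cos(-60.0°) + j·sin(-60.0°)) = 44.7 - j77.42 V
Step 2 — Sum components: V_total = 56.55 - j9.266 V.
Step 3 — Convert to polar: |V_total| = 57.31 V, ∠V_total = -9.3°.

V_total = 57.31∠-9.3° V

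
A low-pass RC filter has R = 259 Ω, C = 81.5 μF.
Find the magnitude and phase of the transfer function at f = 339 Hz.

Step 1 — Angular frequency: ω = 2π·339 = 2130 rad/s.
Step 2 — Transfer function: H(jω) = 1/(1 + jωRC).
Step 3 — Denominator: 1 + jωRC = 1 + j·2130·259·8.15e-05 = 1 + j44.96.
Step 4 — H = 0.0004944 - j0.02223.
Step 5 — Magnitude: |H| = 0.02224 (-33.1 dB); phase: φ = -88.7°.

|H| = 0.02224 (-33.1 dB), φ = -88.7°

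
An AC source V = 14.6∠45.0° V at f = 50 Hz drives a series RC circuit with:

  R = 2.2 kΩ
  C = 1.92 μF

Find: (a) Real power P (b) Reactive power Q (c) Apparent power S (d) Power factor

Step 1 — Angular frequency: ω = 2π·f = 2π·50 = 314.2 rad/s.
Step 2 — Component impedances:
  R: Z = R = 2200 Ω
  C: Z = 1/(jωC) = -j/(ω·C) = 0 - j1658 Ω
Step 3 — Series combination: Z_total = R + C = 2200 - j1658 Ω = 2755∠-37.0° Ω.
Step 4 — Source phasor: V = 14.6∠45.0° V = 10.32 + j10.32 V.
Step 5 — Current: I = V / Z = 0.0007375 + j0.005248 A = 0.0053∠82.0° A.
Step 6 — Complex power: S = V·I* = 0.0618 - j0.04657 VA.
Step 7 — Real power: P = Re(S) = 0.0618 W.
Step 8 — Reactive power: Q = Im(S) = -0.04657 VAR.
Step 9 — Apparent power: |S| = 0.07738 VA.
Step 10 — Power factor: PF = P/|S| = 0.7986 (leading).

(a) P = 0.0618 W  (b) Q = -0.04657 VAR  (c) S = 0.07738 VA  (d) PF = 0.7986 (leading)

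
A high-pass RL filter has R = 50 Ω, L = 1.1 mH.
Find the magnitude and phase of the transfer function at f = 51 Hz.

Step 1 — Angular frequency: ω = 2π·51 = 320.4 rad/s.
Step 2 — Transfer function: H(jω) = jωL/(R + jωL).
Step 3 — Numerator jωL = j·0.3525; denominator R + jωL = 50 + j0.3525.
Step 4 — H = 4.97e-05 + j0.007049.
Step 5 — Magnitude: |H| = 0.00705 (-43.0 dB); phase: φ = 89.6°.

|H| = 0.00705 (-43.0 dB), φ = 89.6°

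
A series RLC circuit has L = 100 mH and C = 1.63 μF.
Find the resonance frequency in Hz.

Step 1 — Resonance condition Im(Z)=0 gives ω₀ = 1/√(LC).
Step 2 — ω₀ = 1/√(0.1·1.63e-06) = 2477 rad/s.
Step 3 — f₀ = ω₀/(2π) = 394.2 Hz.

f₀ = 394.2 Hz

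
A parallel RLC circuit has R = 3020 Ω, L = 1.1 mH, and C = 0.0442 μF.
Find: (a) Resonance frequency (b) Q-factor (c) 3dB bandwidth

Step 1 — Resonance: ω₀ = 1/√(LC) = 1/√(0.0011·4.42e-08) = 1.434e+05 rad/s.
Step 2 — f₀ = ω₀/(2π) = 2.283e+04 Hz.
Step 3 — Parallel Q: Q = R/(ω₀L) = 3020/(1.434e+05·0.0011) = 19.14.
Step 4 — Bandwidth: Δω = ω₀/Q = 7492 rad/s; BW = Δω/(2π) = 1192 Hz.

(a) f₀ = 2.283e+04 Hz  (b) Q = 19.14  (c) BW = 1192 Hz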